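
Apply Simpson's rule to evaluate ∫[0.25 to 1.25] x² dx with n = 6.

f(x) = x²
a = 0.25, b = 1.25, n = 6
h = (b - a)/n = 0.166667

Simpson's rule: (h/3)[f(x₀) + 4f(x₁) + 2f(x₂) + ... + f(xₙ)]

x_0 = 0.2500, f(x_0) = 0.062500, coefficient = 1
x_1 = 0.4167, f(x_1) = 0.173611, coefficient = 4
x_2 = 0.5833, f(x_2) = 0.340278, coefficient = 2
x_3 = 0.7500, f(x_3) = 0.562500, coefficient = 4
x_4 = 0.9167, f(x_4) = 0.840278, coefficient = 2
x_5 = 1.0833, f(x_5) = 1.173611, coefficient = 4
x_6 = 1.2500, f(x_6) = 1.562500, coefficient = 1

I ≈ (0.166667/3) × 11.625000 = 0.645833
Exact value: 0.645833
Error: 0.000000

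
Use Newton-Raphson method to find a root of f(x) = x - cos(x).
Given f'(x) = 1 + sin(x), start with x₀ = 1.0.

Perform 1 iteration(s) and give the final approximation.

f(x) = x - cos(x)
f'(x) = 1 + sin(x)
x₀ = 1.0

Newton-Raphson formula: x_{n+1} = x_n - f(x_n)/f'(x_n)

Iteration 1:
  f(1.000000) = 0.459698
  f'(1.000000) = 1.841471
  x_1 = 1.000000 - 0.459698/1.841471 = 0.750364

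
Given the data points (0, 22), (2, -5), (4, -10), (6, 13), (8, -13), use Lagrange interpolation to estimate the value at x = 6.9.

Lagrange interpolation formula:
P(x) = Σ yᵢ × Lᵢ(x)
where Lᵢ(x) = Π_{j≠i} (x - xⱼ)/(xᵢ - xⱼ)

L_0(6.9) = (6.9 - 2)/(0 - 2) × (6.9 - 4)/(0 - 4) × (6.9 - 6)/(0 - 6) × (6.9 - 8)/(0 - 8) = -0.036635
L_1(6.9) = (6.9 - 0)/(2 - 0) × (6.9 - 4)/(2 - 4) × (6.9 - 6)/(2 - 6) × (6.9 - 8)/(2 - 8) = 0.206353
L_2(6.9) = (6.9 - 0)/(4 - 0) × (6.9 - 2)/(4 - 2) × (6.9 - 6)/(4 - 6) × (6.9 - 8)/(4 - 8) = -0.522998
L_3(6.9) = (6.9 - 0)/(6 - 0) × (6.9 - 2)/(6 - 2) × (6.9 - 4)/(6 - 4) × (6.9 - 8)/(6 - 8) = 1.123478
L_4(6.9) = (6.9 - 0)/(8 - 0) × (6.9 - 2)/(8 - 2) × (6.9 - 4)/(8 - 4) × (6.9 - 6)/(8 - 6) = 0.229802

P(6.9) = 22×L_0(6.9) + (-5)×L_1(6.9) + (-10)×L_2(6.9) + 13×L_3(6.9) + (-13)×L_4(6.9)
P(6.9) = 15.010030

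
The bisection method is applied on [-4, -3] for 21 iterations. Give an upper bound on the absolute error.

Bisection error bound: |error| ≤ (b-a)/2^n
|error| ≤ (-3 - (-4))/2^21 = 1/2^21
|error| ≤ 0.0000004768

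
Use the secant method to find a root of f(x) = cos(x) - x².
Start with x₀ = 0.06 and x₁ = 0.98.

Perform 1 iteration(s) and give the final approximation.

f(x) = cos(x) - x²
x₀ = 0.06, x₁ = 0.98

Secant formula: x_{n+1} = x_n - f(x_n)(x_n - x_{n-1})/(f(x_n) - f(x_{n-1}))

Iteration 1:
  f(0.060000) = 0.994601
  f(0.980000) = -0.403377
  x_2 = 0.980000 - (-0.403377)×(0.980000 - 0.060000)/(-0.403377 - 0.994601)
       = 0.714540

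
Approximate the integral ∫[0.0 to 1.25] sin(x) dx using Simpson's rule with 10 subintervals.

f(x) = sin(x)
a = 0.0, b = 1.25, n = 10
h = (b - a)/n = 0.125000

Simpson's rule: (h/3)[f(x₀) + 4f(x₁) + 2f(x₂) + ... + f(xₙ)]

x_0 = 0.0000, f(x_0) = 0.000000, coefficient = 1
x_1 = 0.1250, f(x_1) = 0.124675, coefficient = 4
x_2 = 0.2500, f(x_2) = 0.247404, coefficient = 2
x_3 = 0.3750, f(x_3) = 0.366273, coefficient = 4
x_4 = 0.5000, f(x_4) = 0.479426, coefficient = 2
x_5 = 0.6250, f(x_5) = 0.585097, coefficient = 4
x_6 = 0.7500, f(x_6) = 0.681639, coefficient = 2
x_7 = 0.8750, f(x_7) = 0.767544, coefficient = 4
x_8 = 1.0000, f(x_8) = 0.841471, coefficient = 2
x_9 = 1.1250, f(x_9) = 0.902268, coefficient = 4
x_10 = 1.2500, f(x_10) = 0.948985, coefficient = 1

I ≈ (0.125000/3) × 16.432286 = 0.684679
Exact value: 0.684678
Error: 0.000001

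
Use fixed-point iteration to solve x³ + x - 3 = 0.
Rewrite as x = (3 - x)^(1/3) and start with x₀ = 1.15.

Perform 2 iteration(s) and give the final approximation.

Equation: x³ + x - 3 = 0
Fixed-point form: x = (3 - x)^(1/3)
x₀ = 1.15

x_1 = g(1.150000) = 1.227601
x_2 = g(1.227601) = 1.210191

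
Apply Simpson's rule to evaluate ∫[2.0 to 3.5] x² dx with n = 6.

f(x) = x²
a = 2.0, b = 3.5, n = 6
h = (b - a)/n = 0.250000

Simpson's rule: (h/3)[f(x₀) + 4f(x₁) + 2f(x₂) + ... + f(xₙ)]

x_0 = 2.0000, f(x_0) = 4.000000, coefficient = 1
x_1 = 2.2500, f(x_1) = 5.062500, coefficient = 4
x_2 = 2.5000, f(x_2) = 6.250000, coefficient = 2
x_3 = 2.7500, f(x_3) = 7.562500, coefficient = 4
x_4 = 3.0000, f(x_4) = 9.000000, coefficient = 2
x_5 = 3.2500, f(x_5) = 10.562500, coefficient = 4
x_6 = 3.5000, f(x_6) = 12.250000, coefficient = 1

I ≈ (0.250000/3) × 139.500000 = 11.625000
Exact value: 11.625000
Error: 0.000000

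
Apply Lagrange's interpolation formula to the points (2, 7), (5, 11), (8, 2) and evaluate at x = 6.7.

Lagrange interpolation formula:
P(x) = Σ yᵢ × Lᵢ(x)
where Lᵢ(x) = Π_{j≠i} (x - xⱼ)/(xᵢ - xⱼ)

L_0(6.7) = (6.7 - 5)/(2 - 5) × (6.7 - 8)/(2 - 8) = -0.122778
L_1(6.7) = (6.7 - 2)/(5 - 2) × (6.7 - 8)/(5 - 8) = 0.678889
L_2(6.7) = (6.7 - 2)/(8 - 2) × (6.7 - 5)/(8 - 5) = 0.443889

P(6.7) = 7×L_0(6.7) + 11×L_1(6.7) + 2×L_2(6.7)
P(6.7) = 7.496111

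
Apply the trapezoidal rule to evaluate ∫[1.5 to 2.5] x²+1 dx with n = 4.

f(x) = x²+1
a = 1.5, b = 2.5, n = 4
h = (b - a)/n = 0.250000

Trapezoidal rule: (h/2)[f(x₀) + 2f(x₁) + 2f(x₂) + ... + f(xₙ)]

x_0 = 1.5000, f(x_0) = 3.250000, coefficient = 1
x_1 = 1.7500, f(x_1) = 4.062500, coefficient = 2
x_2 = 2.0000, f(x_2) = 5.000000, coefficient = 2
x_3 = 2.2500, f(x_3) = 6.062500, coefficient = 2
x_4 = 2.5000, f(x_4) = 7.250000, coefficient = 1

I ≈ (0.250000/2) × 40.750000 = 5.093750
Exact value: 5.083333
Error: 0.010417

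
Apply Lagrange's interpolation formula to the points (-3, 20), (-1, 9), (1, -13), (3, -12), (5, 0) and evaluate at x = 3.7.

Lagrange interpolation formula:
P(x) = Σ yᵢ × Lᵢ(x)
where Lᵢ(x) = Π_{j≠i} (x - xⱼ)/(xᵢ - xⱼ)

L_0(3.7) = (3.7 - (-1))/(-3 - (-1)) × (3.7 - 1)/(-3 - 1) × (3.7 - 3)/(-3 - 3) × (3.7 - 5)/(-3 - 5) = -0.030073
L_1(3.7) = (3.7 - (-3))/(-1 - (-3)) × (3.7 - 1)/(-1 - 1) × (3.7 - 3)/(-1 - 3) × (3.7 - 5)/(-1 - 5) = 0.171478
L_2(3.7) = (3.7 - (-3))/(1 - (-3)) × (3.7 - (-1))/(1 - (-1)) × (3.7 - 3)/(1 - 3) × (3.7 - 5)/(1 - 5) = -0.447748
L_3(3.7) = (3.7 - (-3))/(3 - (-3)) × (3.7 - (-1))/(3 - (-1)) × (3.7 - 1)/(3 - 1) × (3.7 - 5)/(3 - 5) = 1.151353
L_4(3.7) = (3.7 - (-3))/(5 - (-3)) × (3.7 - (-1))/(5 - (-1)) × (3.7 - 1)/(5 - 1) × (3.7 - 3)/(5 - 3) = 0.154990

P(3.7) = 20×L_0(3.7) + 9×L_1(3.7) + (-13)×L_2(3.7) + (-12)×L_3(3.7) + 0×L_4(3.7)
P(3.7) = -7.053658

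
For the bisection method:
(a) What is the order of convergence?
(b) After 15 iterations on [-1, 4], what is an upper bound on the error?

(a) Bisection has linear (order 1) convergence; the error is halved each step.

(b) Error bound = (b-a)/2^n = (4 - (-1))/2^{15}
    = 5/2^{15}

(a) 1 (linear); (b) error ≤ 1.53e-04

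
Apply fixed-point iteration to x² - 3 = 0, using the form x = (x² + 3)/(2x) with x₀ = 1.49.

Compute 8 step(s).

Equation: x² - 3 = 0
Fixed-point form: x = (x² + 3)/(2x)
x₀ = 1.49

x_1 = g(1.490000) = 1.751711
x_2 = g(1.751711) = 1.732161
x_3 = g(1.732161) = 1.732051
x_4 = g(1.732051) = 1.732051
x_5 = g(1.732051) = 1.732051
x_6 = g(1.732051) = 1.732051
x_7 = g(1.732051) = 1.732051
x_8 = g(1.732051) = 1.732051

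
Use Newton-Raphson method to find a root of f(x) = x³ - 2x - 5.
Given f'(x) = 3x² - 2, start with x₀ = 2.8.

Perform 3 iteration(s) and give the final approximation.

f(x) = x³ - 2x - 5
f'(x) = 3x² - 2
x₀ = 2.8

Newton-Raphson formula: x_{n+1} = x_n - f(x_n)/f'(x_n)

Iteration 1:
  f(2.800000) = 11.352000
  f'(2.800000) = 21.520000
  x_1 = 2.800000 - 11.352000/21.520000 = 2.272491
Iteration 2:
  f(2.272491) = 2.190647
  f'(2.272491) = 13.492642
  x_2 = 2.272491 - 2.190647/13.492642 = 2.110132
Iteration 3:
  f(2.110132) = 0.175431
  f'(2.110132) = 11.357972
  x_3 = 2.110132 - 0.175431/11.357972 = 2.094686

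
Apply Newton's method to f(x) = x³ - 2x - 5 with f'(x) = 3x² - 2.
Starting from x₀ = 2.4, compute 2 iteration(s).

f(x) = x³ - 2x - 5
f'(x) = 3x² - 2
x₀ = 2.4

Newton-Raphson formula: x_{n+1} = x_n - f(x_n)/f'(x_n)

Iteration 1:
  f(2.400000) = 4.024000
  f'(2.400000) = 15.280000
  x_1 = 2.400000 - 4.024000/15.280000 = 2.136649
Iteration 2:
  f(2.136649) = 0.481082
  f'(2.136649) = 11.695810
  x_2 = 2.136649 - 0.481082/11.695810 = 2.095516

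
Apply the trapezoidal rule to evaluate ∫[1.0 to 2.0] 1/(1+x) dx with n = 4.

f(x) = 1/(1+x)
a = 1.0, b = 2.0, n = 4
h = (b - a)/n = 0.250000

Trapezoidal rule: (h/2)[f(x₀) + 2f(x₁) + 2f(x₂) + ... + f(xₙ)]

x_0 = 1.0000, f(x_0) = 0.500000, coefficient = 1
x_1 = 1.2500, f(x_1) = 0.444444, coefficient = 2
x_2 = 1.5000, f(x_2) = 0.400000, coefficient = 2
x_3 = 1.7500, f(x_3) = 0.363636, coefficient = 2
x_4 = 2.0000, f(x_4) = 0.333333, coefficient = 1

I ≈ (0.250000/2) × 3.249495 = 0.406187
Exact value: 0.405465
Error: 0.000722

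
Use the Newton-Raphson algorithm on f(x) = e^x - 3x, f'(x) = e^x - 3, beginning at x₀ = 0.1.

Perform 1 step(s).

f(x) = e^x - 3x
f'(x) = e^x - 3
x₀ = 0.1

Newton-Raphson formula: x_{n+1} = x_n - f(x_n)/f'(x_n)

Iteration 1:
  f(0.100000) = 0.805171
  f'(0.100000) = -1.894829
  x_1 = 0.100000 - 0.805171/(-1.894829) = 0.524931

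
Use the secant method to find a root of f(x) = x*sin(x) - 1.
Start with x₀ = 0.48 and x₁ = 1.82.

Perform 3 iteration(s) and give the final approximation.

f(x) = x*sin(x) - 1
x₀ = 0.48, x₁ = 1.82

Secant formula: x_{n+1} = x_n - f(x_n)(x_n - x_{n-1})/(f(x_n) - f(x_{n-1}))

Iteration 1:
  f(0.480000) = -0.778346
  f(1.820000) = 0.763779
  x_2 = 1.820000 - 0.763779×(1.820000 - 0.480000)/(0.763779 - (-0.778346))
       = 1.156329
Iteration 2:
  f(1.820000) = 0.763779
  f(1.156329) = 0.058424
  x_3 = 1.156329 - 0.058424×(1.156329 - 1.820000)/(0.058424 - 0.763779)
       = 1.101358
Iteration 3:
  f(1.156329) = 0.058424
  f(1.101358) = -0.017784
  x_4 = 1.101358 - (-0.017784)×(1.101358 - 1.156329)/(-0.017784 - 0.058424)
       = 1.114186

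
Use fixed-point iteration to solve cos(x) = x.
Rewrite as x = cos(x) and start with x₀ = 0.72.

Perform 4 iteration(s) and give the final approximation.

Equation: cos(x) = x
Fixed-point form: x = cos(x)
x₀ = 0.72

x_1 = g(0.720000) = 0.751806
x_2 = g(0.751806) = 0.730457
x_3 = g(0.730457) = 0.744870
x_4 = g(0.744870) = 0.735176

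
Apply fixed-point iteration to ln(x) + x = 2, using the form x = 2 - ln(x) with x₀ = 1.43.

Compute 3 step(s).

Equation: ln(x) + x = 2
Fixed-point form: x = 2 - ln(x)
x₀ = 1.43

x_1 = g(1.430000) = 1.642326
x_2 = g(1.642326) = 1.503887
x_3 = g(1.503887) = 1.591947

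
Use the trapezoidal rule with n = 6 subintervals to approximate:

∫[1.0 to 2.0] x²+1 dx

f(x) = x²+1
a = 1.0, b = 2.0, n = 6
h = (b - a)/n = 0.166667

Trapezoidal rule: (h/2)[f(x₀) + 2f(x₁) + 2f(x₂) + ... + f(xₙ)]

x_0 = 1.0000, f(x_0) = 2.000000, coefficient = 1
x_1 = 1.1667, f(x_1) = 2.361111, coefficient = 2
x_2 = 1.3333, f(x_2) = 2.777778, coefficient = 2
x_3 = 1.5000, f(x_3) = 3.250000, coefficient = 2
x_4 = 1.6667, f(x_4) = 3.777778, coefficient = 2
x_5 = 1.8333, f(x_5) = 4.361111, coefficient = 2
x_6 = 2.0000, f(x_6) = 5.000000, coefficient = 1

I ≈ (0.166667/2) × 40.055556 = 3.337963
Exact value: 3.333333
Error: 0.004630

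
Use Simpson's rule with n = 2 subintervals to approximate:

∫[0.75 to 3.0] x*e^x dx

f(x) = x*e^x
a = 0.75, b = 3.0, n = 2
h = (b - a)/n = 1.125000

Simpson's rule: (h/3)[f(x₀) + 4f(x₁) + 2f(x₂) + ... + f(xₙ)]

x_0 = 0.7500, f(x_0) = 1.587750, coefficient = 1
x_1 = 1.8750, f(x_1) = 12.226536, coefficient = 4
x_2 = 3.0000, f(x_2) = 60.256611, coefficient = 1

I ≈ (1.125000/3) × 110.750504 = 41.531439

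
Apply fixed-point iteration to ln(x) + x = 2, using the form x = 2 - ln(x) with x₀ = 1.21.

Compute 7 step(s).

Equation: ln(x) + x = 2
Fixed-point form: x = 2 - ln(x)
x₀ = 1.21

x_1 = g(1.210000) = 1.809380
x_2 = g(1.809380) = 1.407016
x_3 = g(1.407016) = 1.658529
x_4 = g(1.658529) = 1.494069
x_5 = g(1.494069) = 1.598497
x_6 = g(1.598497) = 1.530936
x_7 = g(1.530936) = 1.574120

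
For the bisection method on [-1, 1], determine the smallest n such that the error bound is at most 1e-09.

We need (b-a)/2^n ≤ 1e-09
(1 - (-1))/2^n ≤ 1e-09
2/2^n ≤ 1e-09
2^n ≥ 2000000000
n ≥ log₂(2000000000) = 30.90
n ≥ 31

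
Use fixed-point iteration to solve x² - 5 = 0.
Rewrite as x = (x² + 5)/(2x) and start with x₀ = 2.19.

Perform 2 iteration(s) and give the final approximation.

Equation: x² - 5 = 0
Fixed-point form: x = (x² + 5)/(2x)
x₀ = 2.19

x_1 = g(2.190000) = 2.236553
x_2 = g(2.236553) = 2.236068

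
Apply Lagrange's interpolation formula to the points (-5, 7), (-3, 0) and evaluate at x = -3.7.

Lagrange interpolation formula:
P(x) = Σ yᵢ × Lᵢ(x)
where Lᵢ(x) = Π_{j≠i} (x - xⱼ)/(xᵢ - xⱼ)

L_0(-3.7) = (-3.7 - (-3))/(-5 - (-3)) = 0.350000
L_1(-3.7) = (-3.7 - (-5))/(-3 - (-5)) = 0.650000

P(-3.7) = 7×L_0(-3.7) + 0×L_1(-3.7)
P(-3.7) = 2.450000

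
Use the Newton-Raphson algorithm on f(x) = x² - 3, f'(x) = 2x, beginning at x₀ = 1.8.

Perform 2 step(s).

f(x) = x² - 3
f'(x) = 2x
x₀ = 1.8

Newton-Raphson formula: x_{n+1} = x_n - f(x_n)/f'(x_n)

Iteration 1:
  f(1.800000) = 0.240000
  f'(1.800000) = 3.600000
  x_1 = 1.800000 - 0.240000/3.600000 = 1.733333
Iteration 2:
  f(1.733333) = 0.004444
  f'(1.733333) = 3.466667
  x_2 = 1.733333 - 0.004444/3.466667 = 1.732051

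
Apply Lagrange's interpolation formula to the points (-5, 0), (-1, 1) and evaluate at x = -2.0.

Lagrange interpolation formula:
P(x) = Σ yᵢ × Lᵢ(x)
where Lᵢ(x) = Π_{j≠i} (x - xⱼ)/(xᵢ - xⱼ)

L_0(-2.0) = (-2.0 - (-1))/(-5 - (-1)) = 0.250000
L_1(-2.0) = (-2.0 - (-5))/(-1 - (-5)) = 0.750000

P(-2.0) = 0×L_0(-2.0) + 1×L_1(-2.0)
P(-2.0) = 0.750000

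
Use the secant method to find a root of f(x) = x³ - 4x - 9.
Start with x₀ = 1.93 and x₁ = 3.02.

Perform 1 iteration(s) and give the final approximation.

f(x) = x³ - 4x - 9
x₀ = 1.93, x₁ = 3.02

Secant formula: x_{n+1} = x_n - f(x_n)(x_n - x_{n-1})/(f(x_n) - f(x_{n-1}))

Iteration 1:
  f(1.930000) = -9.530943
  f(3.020000) = 6.463608
  x_2 = 3.020000 - 6.463608×(3.020000 - 1.930000)/(6.463608 - (-9.530943))
       = 2.579517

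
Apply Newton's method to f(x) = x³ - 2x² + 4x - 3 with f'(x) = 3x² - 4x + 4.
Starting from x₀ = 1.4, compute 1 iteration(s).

f(x) = x³ - 2x² + 4x - 3
f'(x) = 3x² - 4x + 4
x₀ = 1.4

Newton-Raphson formula: x_{n+1} = x_n - f(x_n)/f'(x_n)

Iteration 1:
  f(1.400000) = 1.424000
  f'(1.400000) = 4.280000
  x_1 = 1.400000 - 1.424000/4.280000 = 1.067290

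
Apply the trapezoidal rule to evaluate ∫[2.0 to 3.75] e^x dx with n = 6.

f(x) = e^x
a = 2.0, b = 3.75, n = 6
h = (b - a)/n = 0.291667

Trapezoidal rule: (h/2)[f(x₀) + 2f(x₁) + 2f(x₂) + ... + f(xₙ)]

x_0 = 2.0000, f(x_0) = 7.389056, coefficient = 1
x_1 = 2.2917, f(x_1) = 9.891410, coefficient = 2
x_2 = 2.5833, f(x_2) = 13.241202, coefficient = 2
x_3 = 2.8750, f(x_3) = 17.725424, coefficient = 2
x_4 = 3.1667, f(x_4) = 23.728258, coefficient = 2
x_5 = 3.4583, f(x_5) = 31.763992, coefficient = 2
x_6 = 3.7500, f(x_6) = 42.521082, coefficient = 1

I ≈ (0.291667/2) × 242.610711 = 35.380729
Exact value: 35.132026
Error: 0.248703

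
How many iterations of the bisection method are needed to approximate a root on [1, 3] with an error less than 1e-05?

We need (b-a)/2^n ≤ 1e-05
(3 - 1)/2^n ≤ 1e-05
2/2^n ≤ 1e-05
2^n ≥ 200000
n ≥ log₂(200000) = 17.61
n ≥ 18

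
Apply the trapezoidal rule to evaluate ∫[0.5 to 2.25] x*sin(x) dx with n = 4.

f(x) = x*sin(x)
a = 0.5, b = 2.25, n = 4
h = (b - a)/n = 0.437500

Trapezoidal rule: (h/2)[f(x₀) + 2f(x₁) + 2f(x₂) + ... + f(xₙ)]

x_0 = 0.5000, f(x_0) = 0.239713, coefficient = 1
x_1 = 0.9375, f(x_1) = 0.755701, coefficient = 2
x_2 = 1.3750, f(x_2) = 1.348728, coefficient = 2
x_3 = 1.8125, f(x_3) = 1.759814, coefficient = 2
x_4 = 2.2500, f(x_4) = 1.750665, coefficient = 1

I ≈ (0.437500/2) × 9.718862 = 2.126001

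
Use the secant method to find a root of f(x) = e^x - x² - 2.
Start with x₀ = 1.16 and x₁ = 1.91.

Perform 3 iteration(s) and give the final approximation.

f(x) = e^x - x² - 2
x₀ = 1.16, x₁ = 1.91

Secant formula: x_{n+1} = x_n - f(x_n)(x_n - x_{n-1})/(f(x_n) - f(x_{n-1}))

Iteration 1:
  f(1.160000) = -0.155667
  f(1.910000) = 1.104989
  x_2 = 1.910000 - 1.104989×(1.910000 - 1.160000)/(1.104989 - (-0.155667))
       = 1.252611
Iteration 2:
  f(1.910000) = 1.104989
  f(1.252611) = -0.069567
  x_3 = 1.252611 - (-0.069567)×(1.252611 - 1.910000)/(-0.069567 - 1.104989)
       = 1.291546
Iteration 3:
  f(1.252611) = -0.069567
  f(1.291546) = -0.029683
  x_4 = 1.291546 - (-0.029683)×(1.291546 - 1.252611)/(-0.029683 - (-0.069567))
       = 1.320525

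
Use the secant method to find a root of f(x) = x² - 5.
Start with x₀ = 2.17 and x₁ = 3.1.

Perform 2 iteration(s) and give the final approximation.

f(x) = x² - 5
x₀ = 2.17, x₁ = 3.1

Secant formula: x_{n+1} = x_n - f(x_n)(x_n - x_{n-1})/(f(x_n) - f(x_{n-1}))

Iteration 1:
  f(2.170000) = -0.291100
  f(3.100000) = 4.610000
  x_2 = 3.100000 - 4.610000×(3.100000 - 2.170000)/(4.610000 - (-0.291100))
       = 2.225237
Iteration 2:
  f(3.100000) = 4.610000
  f(2.225237) = -0.048319
  x_3 = 2.225237 - (-0.048319)×(2.225237 - 3.100000)/(-0.048319 - 4.610000)
       = 2.234311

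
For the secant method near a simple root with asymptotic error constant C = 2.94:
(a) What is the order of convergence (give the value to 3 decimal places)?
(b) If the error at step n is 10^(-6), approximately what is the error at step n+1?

(a) Secant method has superlinear convergence with order φ = (1+√5)/2 ≈ 1.618.
    This means |e_{n+1}| ≈ C|e_n|^1.618.

(b) With |e_n| = 10^(-6) and C = 2.94:
    |e_{n+1}| ≈ 2.94 × (10^(-6))^1.618 = 2.94 × 10^(-9.71)

(a) ≈ 1.618 (golden ratio); (b) |e_{n+1}| ≈ 5.756e-10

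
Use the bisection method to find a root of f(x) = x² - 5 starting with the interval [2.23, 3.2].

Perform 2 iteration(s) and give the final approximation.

f(x) = x² - 5
Initial interval: [2.23, 3.2]

Iteration 1:
  c_1 = (2.230000 + 3.200000)/2 = 2.715000
  f(c_1) = f(2.715000) = 2.371225
  f(a) × f(c) < 0, new interval: [2.230000, 2.715000]
Iteration 2:
  c_2 = (2.230000 + 2.715000)/2 = 2.472500
  f(c_2) = f(2.472500) = 1.113256
  f(a) × f(c) < 0, new interval: [2.230000, 2.472500]

After 2 iteration(s), the approximation is c_2 = 2.472500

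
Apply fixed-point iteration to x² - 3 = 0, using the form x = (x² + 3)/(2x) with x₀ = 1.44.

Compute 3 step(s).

Equation: x² - 3 = 0
Fixed-point form: x = (x² + 3)/(2x)
x₀ = 1.44

x_1 = g(1.440000) = 1.761667
x_2 = g(1.761667) = 1.732300
x_3 = g(1.732300) = 1.732051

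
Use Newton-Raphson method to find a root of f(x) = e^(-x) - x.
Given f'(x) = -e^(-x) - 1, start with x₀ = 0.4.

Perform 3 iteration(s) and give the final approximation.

f(x) = e^(-x) - x
f'(x) = -e^(-x) - 1
x₀ = 0.4

Newton-Raphson formula: x_{n+1} = x_n - f(x_n)/f'(x_n)

Iteration 1:
  f(0.400000) = 0.270320
  f'(0.400000) = -1.670320
  x_1 = 0.400000 - 0.270320/(-1.670320) = 0.561837
Iteration 2:
  f(0.561837) = 0.008323
  f'(0.561837) = -1.570161
  x_2 = 0.561837 - 0.008323/(-1.570161) = 0.567138
Iteration 3:
  f(0.567138) = 0.000008
  f'(0.567138) = -1.567146
  x_3 = 0.567138 - 0.000008/(-1.567146) = 0.567143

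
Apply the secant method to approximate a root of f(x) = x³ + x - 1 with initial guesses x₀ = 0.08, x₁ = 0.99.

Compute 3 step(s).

f(x) = x³ + x - 1
x₀ = 0.08, x₁ = 0.99

Secant formula: x_{n+1} = x_n - f(x_n)(x_n - x_{n-1})/(f(x_n) - f(x_{n-1}))

Iteration 1:
  f(0.080000) = -0.919488
  f(0.990000) = 0.960299
  x_2 = 0.990000 - 0.960299×(0.990000 - 0.080000)/(0.960299 - (-0.919488))
       = 0.525122
Iteration 2:
  f(0.990000) = 0.960299
  f(0.525122) = -0.330074
  x_3 = 0.525122 - (-0.330074)×(0.525122 - 0.990000)/(-0.330074 - 0.960299)
       = 0.644036
Iteration 3:
  f(0.525122) = -0.330074
  f(0.644036) = -0.088828
  x_4 = 0.644036 - (-0.088828)×(0.644036 - 0.525122)/(-0.088828 - (-0.330074))
       = 0.687822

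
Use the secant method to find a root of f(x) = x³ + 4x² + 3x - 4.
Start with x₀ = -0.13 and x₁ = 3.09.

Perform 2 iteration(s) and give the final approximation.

f(x) = x³ + 4x² + 3x - 4
x₀ = -0.13, x₁ = 3.09

Secant formula: x_{n+1} = x_n - f(x_n)(x_n - x_{n-1})/(f(x_n) - f(x_{n-1}))

Iteration 1:
  f(-0.130000) = -4.324597
  f(3.090000) = 72.966029
  x_2 = 3.090000 - 72.966029×(3.090000 - (-0.130000))/(72.966029 - (-4.324597))
       = 0.050167
Iteration 2:
  f(3.090000) = 72.966029
  f(0.050167) = -3.839307
  x_3 = 0.050167 - (-3.839307)×(0.050167 - 3.090000)/(-3.839307 - 72.966029)
       = 0.202120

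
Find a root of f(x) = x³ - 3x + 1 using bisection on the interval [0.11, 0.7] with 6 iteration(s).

f(x) = x³ - 3x + 1
Initial interval: [0.11, 0.7]

Iteration 1:
  c_1 = (0.110000 + 0.700000)/2 = 0.405000
  f(c_1) = f(0.405000) = -0.148570
  f(a) × f(c) < 0, new interval: [0.110000, 0.405000]
Iteration 2:
  c_2 = (0.110000 + 0.405000)/2 = 0.257500
  f(c_2) = f(0.257500) = 0.244574
  f(a) × f(c) ≥ 0, new interval: [0.257500, 0.405000]
Iteration 3:
  c_3 = (0.257500 + 0.405000)/2 = 0.331250
  f(c_3) = f(0.331250) = 0.042597
  f(a) × f(c) ≥ 0, new interval: [0.331250, 0.405000]
Iteration 4:
  c_4 = (0.331250 + 0.405000)/2 = 0.368125
  f(c_4) = f(0.368125) = -0.054488
  f(a) × f(c) < 0, new interval: [0.331250, 0.368125]
Iteration 5:
  c_5 = (0.331250 + 0.368125)/2 = 0.349687
  f(c_5) = f(0.349687) = -0.006302
  f(a) × f(c) < 0, new interval: [0.331250, 0.349687]
Iteration 6:
  c_6 = (0.331250 + 0.349687)/2 = 0.340469
  f(c_6) = f(0.340469) = 0.018061
  f(a) × f(c) ≥ 0, new interval: [0.340469, 0.349687]

After 6 iteration(s), the approximation is c_6 = 0.340469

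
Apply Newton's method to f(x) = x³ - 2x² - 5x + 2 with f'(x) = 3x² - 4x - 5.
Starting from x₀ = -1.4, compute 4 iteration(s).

f(x) = x³ - 2x² - 5x + 2
f'(x) = 3x² - 4x - 5
x₀ = -1.4

Newton-Raphson formula: x_{n+1} = x_n - f(x_n)/f'(x_n)

Iteration 1:
  f(-1.400000) = 2.336000
  f'(-1.400000) = 6.480000
  x_1 = -1.400000 - 2.336000/6.480000 = -1.760494
Iteration 2:
  f(-1.760494) = -0.852574
  f'(-1.760494) = 11.339991
  x_2 = -1.760494 - (-0.852574)/11.339991 = -1.685311
Iteration 3:
  f(-1.685311) = -0.040733
  f'(-1.685311) = 10.262061
  x_3 = -1.685311 - (-0.040733)/10.262061 = -1.681342
Iteration 4:
  f(-1.681342) = -0.000111
  f'(-1.681342) = 10.206094
  x_4 = -1.681342 - (-0.000111)/10.206094 = -1.681331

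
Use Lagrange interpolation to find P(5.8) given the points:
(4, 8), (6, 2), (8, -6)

Lagrange interpolation formula:
P(x) = Σ yᵢ × Lᵢ(x)
where Lᵢ(x) = Π_{j≠i} (x - xⱼ)/(xᵢ - xⱼ)

L_0(5.8) = (5.8 - 6)/(4 - 6) × (5.8 - 8)/(4 - 8) = 0.055000
L_1(5.8) = (5.8 - 4)/(6 - 4) × (5.8 - 8)/(6 - 8) = 0.990000
L_2(5.8) = (5.8 - 4)/(8 - 4) × (5.8 - 6)/(8 - 6) = -0.045000

P(5.8) = 8×L_0(5.8) + 2×L_1(5.8) + (-6)×L_2(5.8)
P(5.8) = 2.690000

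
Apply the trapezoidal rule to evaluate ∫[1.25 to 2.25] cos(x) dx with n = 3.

f(x) = cos(x)
a = 1.25, b = 2.25, n = 3
h = (b - a)/n = 0.333333

Trapezoidal rule: (h/2)[f(x₀) + 2f(x₁) + 2f(x₂) + ... + f(xₙ)]

x_0 = 1.2500, f(x_0) = 0.315322, coefficient = 1
x_1 = 1.5833, f(x_1) = -0.012537, coefficient = 2
x_2 = 1.9167, f(x_2) = -0.339016, coefficient = 2
x_3 = 2.2500, f(x_3) = -0.628174, coefficient = 1

I ≈ (0.333333/2) × -1.015956 = -0.169326
Exact value: -0.170911
Error: 0.001585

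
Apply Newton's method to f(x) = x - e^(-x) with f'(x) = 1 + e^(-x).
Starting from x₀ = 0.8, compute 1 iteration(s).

f(x) = x - e^(-x)
f'(x) = 1 + e^(-x)
x₀ = 0.8

Newton-Raphson formula: x_{n+1} = x_n - f(x_n)/f'(x_n)

Iteration 1:
  f(0.800000) = 0.350671
  f'(0.800000) = 1.449329
  x_1 = 0.800000 - 0.350671/1.449329 = 0.558046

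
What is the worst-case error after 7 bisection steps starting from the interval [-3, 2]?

Bisection error bound: |error| ≤ (b-a)/2^n
|error| ≤ (2 - (-3))/2^7 = 5/2^7
|error| ≤ 0.0390625000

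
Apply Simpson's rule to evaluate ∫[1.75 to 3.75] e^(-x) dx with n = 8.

f(x) = e^(-x)
a = 1.75, b = 3.75, n = 8
h = (b - a)/n = 0.250000

Simpson's rule: (h/3)[f(x₀) + 4f(x₁) + 2f(x₂) + ... + f(xₙ)]

x_0 = 1.7500, f(x_0) = 0.173774, coefficient = 1
x_1 = 2.0000, f(x_1) = 0.135335, coefficient = 4
x_2 = 2.2500, f(x_2) = 0.105399, coefficient = 2
x_3 = 2.5000, f(x_3) = 0.082085, coefficient = 4
x_4 = 2.7500, f(x_4) = 0.063928, coefficient = 2
x_5 = 3.0000, f(x_5) = 0.049787, coefficient = 4
x_6 = 3.2500, f(x_6) = 0.038774, coefficient = 2
x_7 = 3.5000, f(x_7) = 0.030197, coefficient = 4
x_8 = 3.7500, f(x_8) = 0.023518, coefficient = 1

I ≈ (0.250000/3) × 1.803113 = 0.150259
Exact value: 0.150256
Error: 0.000003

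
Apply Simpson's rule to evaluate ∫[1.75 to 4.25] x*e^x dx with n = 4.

f(x) = x*e^x
a = 1.75, b = 4.25, n = 4
h = (b - a)/n = 0.625000

Simpson's rule: (h/3)[f(x₀) + 4f(x₁) + 2f(x₂) + ... + f(xₙ)]

x_0 = 1.7500, f(x_0) = 10.070555, coefficient = 1
x_1 = 2.3750, f(x_1) = 25.533656, coefficient = 4
x_2 = 3.0000, f(x_2) = 60.256611, coefficient = 2
x_3 = 3.6250, f(x_3) = 136.027121, coefficient = 4
x_4 = 4.2500, f(x_4) = 297.948002, coefficient = 1

I ≈ (0.625000/3) × 1074.774890 = 223.911435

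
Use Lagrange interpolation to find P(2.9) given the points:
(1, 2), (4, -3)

Lagrange interpolation formula:
P(x) = Σ yᵢ × Lᵢ(x)
where Lᵢ(x) = Π_{j≠i} (x - xⱼ)/(xᵢ - xⱼ)

L_0(2.9) = (2.9 - 4)/(1 - 4) = 0.366667
L_1(2.9) = (2.9 - 1)/(4 - 1) = 0.633333

P(2.9) = 2×L_0(2.9) + (-3)×L_1(2.9)
P(2.9) = -1.166667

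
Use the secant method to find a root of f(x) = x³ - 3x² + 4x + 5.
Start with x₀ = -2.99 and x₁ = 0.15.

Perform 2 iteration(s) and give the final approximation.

f(x) = x³ - 3x² + 4x + 5
x₀ = -2.99, x₁ = 0.15

Secant formula: x_{n+1} = x_n - f(x_n)(x_n - x_{n-1})/(f(x_n) - f(x_{n-1}))

Iteration 1:
  f(-2.990000) = -60.511199
  f(0.150000) = 5.535875
  x_2 = 0.150000 - 5.535875×(0.150000 - (-2.990000))/(5.535875 - (-60.511199))
       = -0.113186
Iteration 2:
  f(0.150000) = 5.535875
  f(-0.113186) = 4.507374
  x_3 = -0.113186 - 4.507374×(-0.113186 - 0.150000)/(4.507374 - 5.535875)
       = -1.266589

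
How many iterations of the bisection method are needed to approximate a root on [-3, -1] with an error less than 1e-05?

We need (b-a)/2^n ≤ 1e-05
(-1 - (-3))/2^n ≤ 1e-05
2/2^n ≤ 1e-05
2^n ≥ 200000
n ≥ log₂(200000) = 17.61
n ≥ 18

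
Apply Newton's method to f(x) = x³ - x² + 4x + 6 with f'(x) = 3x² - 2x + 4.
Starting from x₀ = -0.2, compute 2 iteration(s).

f(x) = x³ - x² + 4x + 6
f'(x) = 3x² - 2x + 4
x₀ = -0.2

Newton-Raphson formula: x_{n+1} = x_n - f(x_n)/f'(x_n)

Iteration 1:
  f(-0.200000) = 5.152000
  f'(-0.200000) = 4.520000
  x_1 = -0.200000 - 5.152000/4.520000 = -1.339823
Iteration 2:
  f(-1.339823) = -3.559568
  f'(-1.339823) = 12.065023
  x_2 = -1.339823 - (-3.559568)/12.065023 = -1.044791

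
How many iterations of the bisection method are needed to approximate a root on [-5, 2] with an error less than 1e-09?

We need (b-a)/2^n ≤ 1e-09
(2 - (-5))/2^n ≤ 1e-09
7/2^n ≤ 1e-09
2^n ≥ 7000000000
n ≥ log₂(7000000000) = 32.70
n ≥ 33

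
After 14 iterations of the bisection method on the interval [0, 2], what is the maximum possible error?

Bisection error bound: |error| ≤ (b-a)/2^n
|error| ≤ (2 - 0)/2^14 = 2/2^14
|error| ≤ 0.0001220703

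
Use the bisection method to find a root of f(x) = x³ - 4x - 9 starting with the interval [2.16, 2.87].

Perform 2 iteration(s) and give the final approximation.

f(x) = x³ - 4x - 9
Initial interval: [2.16, 2.87]

Iteration 1:
  c_1 = (2.160000 + 2.870000)/2 = 2.515000
  f(c_1) = f(2.515000) = -3.152059
  f(a) × f(c) ≥ 0, new interval: [2.515000, 2.870000]
Iteration 2:
  c_2 = (2.515000 + 2.870000)/2 = 2.692500
  f(c_2) = f(2.692500) = -0.250570
  f(a) × f(c) ≥ 0, new interval: [2.692500, 2.870000]

After 2 iteration(s), the approximation is c_2 = 2.692500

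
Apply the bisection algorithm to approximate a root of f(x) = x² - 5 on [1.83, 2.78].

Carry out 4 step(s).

f(x) = x² - 5
Initial interval: [1.83, 2.78]

Iteration 1:
  c_1 = (1.830000 + 2.780000)/2 = 2.305000
  f(c_1) = f(2.305000) = 0.313025
  f(a) × f(c) < 0, new interval: [1.830000, 2.305000]
Iteration 2:
  c_2 = (1.830000 + 2.305000)/2 = 2.067500
  f(c_2) = f(2.067500) = -0.725444
  f(a) × f(c) ≥ 0, new interval: [2.067500, 2.305000]
Iteration 3:
  c_3 = (2.067500 + 2.305000)/2 = 2.186250
  f(c_3) = f(2.186250) = -0.220311
  f(a) × f(c) ≥ 0, new interval: [2.186250, 2.305000]
Iteration 4:
  c_4 = (2.186250 + 2.305000)/2 = 2.245625
  f(c_4) = f(2.245625) = 0.042832
  f(a) × f(c) < 0, new interval: [2.186250, 2.245625]

After 4 iteration(s), the approximation is c_4 = 2.245625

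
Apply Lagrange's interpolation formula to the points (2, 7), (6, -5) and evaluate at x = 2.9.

Lagrange interpolation formula:
P(x) = Σ yᵢ × Lᵢ(x)
where Lᵢ(x) = Π_{j≠i} (x - xⱼ)/(xᵢ - xⱼ)

L_0(2.9) = (2.9 - 6)/(2 - 6) = 0.775000
L_1(2.9) = (2.9 - 2)/(6 - 2) = 0.225000

P(2.9) = 7×L_0(2.9) + (-5)×L_1(2.9)
P(2.9) = 4.300000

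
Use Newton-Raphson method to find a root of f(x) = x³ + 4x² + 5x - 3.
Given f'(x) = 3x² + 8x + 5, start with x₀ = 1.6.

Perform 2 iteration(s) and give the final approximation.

f(x) = x³ + 4x² + 5x - 3
f'(x) = 3x² + 8x + 5
x₀ = 1.6

Newton-Raphson formula: x_{n+1} = x_n - f(x_n)/f'(x_n)

Iteration 1:
  f(1.600000) = 19.336000
  f'(1.600000) = 25.480000
  x_1 = 1.600000 - 19.336000/25.480000 = 0.841130
Iteration 2:
  f(0.841130) = 4.630752
  f'(0.841130) = 13.851543
  x_2 = 0.841130 - 4.630752/13.851543 = 0.506817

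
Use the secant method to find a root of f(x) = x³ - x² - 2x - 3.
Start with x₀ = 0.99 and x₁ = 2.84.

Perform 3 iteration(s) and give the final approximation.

f(x) = x³ - x² - 2x - 3
x₀ = 0.99, x₁ = 2.84

Secant formula: x_{n+1} = x_n - f(x_n)(x_n - x_{n-1})/(f(x_n) - f(x_{n-1}))

Iteration 1:
  f(0.990000) = -4.989801
  f(2.840000) = 6.160704
  x_2 = 2.840000 - 6.160704×(2.840000 - 0.990000)/(6.160704 - (-4.989801))
       = 1.817867
Iteration 2:
  f(2.840000) = 6.160704
  f(1.817867) = -3.932979
  x_3 = 1.817867 - (-3.932979)×(1.817867 - 2.840000)/(-3.932979 - 6.160704)
       = 2.216138
Iteration 3:
  f(1.817867) = -3.932979
  f(2.216138) = -1.459493
  x_4 = 2.216138 - (-1.459493)×(2.216138 - 1.817867)/(-1.459493 - (-3.932979))
       = 2.451141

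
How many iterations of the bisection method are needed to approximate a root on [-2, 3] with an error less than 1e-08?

We need (b-a)/2^n ≤ 1e-08
(3 - (-2))/2^n ≤ 1e-08
5/2^n ≤ 1e-08
2^n ≥ 500000000
n ≥ log₂(500000000) = 28.90
n ≥ 29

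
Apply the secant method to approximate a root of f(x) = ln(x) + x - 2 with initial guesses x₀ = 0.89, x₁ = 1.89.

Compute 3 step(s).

f(x) = ln(x) + x - 2
x₀ = 0.89, x₁ = 1.89

Secant formula: x_{n+1} = x_n - f(x_n)(x_n - x_{n-1})/(f(x_n) - f(x_{n-1}))

Iteration 1:
  f(0.890000) = -1.226534
  f(1.890000) = 0.526577
  x_2 = 1.890000 - 0.526577×(1.890000 - 0.890000)/(0.526577 - (-1.226534))
       = 1.589633
Iteration 2:
  f(1.890000) = 0.526577
  f(1.589633) = 0.053136
  x_3 = 1.589633 - 0.053136×(1.589633 - 1.890000)/(0.053136 - 0.526577)
       = 1.555922
Iteration 3:
  f(1.589633) = 0.053136
  f(1.555922) = -0.002010
  x_4 = 1.555922 - (-0.002010)×(1.555922 - 1.589633)/(-0.002010 - 0.053136)
       = 1.557151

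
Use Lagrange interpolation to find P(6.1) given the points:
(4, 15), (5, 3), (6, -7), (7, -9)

Lagrange interpolation formula:
P(x) = Σ yᵢ × Lᵢ(x)
where Lᵢ(x) = Π_{j≠i} (x - xⱼ)/(xᵢ - xⱼ)

L_0(6.1) = (6.1 - 5)/(4 - 5) × (6.1 - 6)/(4 - 6) × (6.1 - 7)/(4 - 7) = 0.016500
L_1(6.1) = (6.1 - 4)/(5 - 4) × (6.1 - 6)/(5 - 6) × (6.1 - 7)/(5 - 7) = -0.094500
L_2(6.1) = (6.1 - 4)/(6 - 4) × (6.1 - 5)/(6 - 5) × (6.1 - 7)/(6 - 7) = 1.039500
L_3(6.1) = (6.1 - 4)/(7 - 4) × (6.1 - 5)/(7 - 5) × (6.1 - 6)/(7 - 6) = 0.038500

P(6.1) = 15×L_0(6.1) + 3×L_1(6.1) + (-7)×L_2(6.1) + (-9)×L_3(6.1)
P(6.1) = -7.659000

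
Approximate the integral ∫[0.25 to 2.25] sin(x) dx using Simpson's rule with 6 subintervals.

f(x) = sin(x)
a = 0.25, b = 2.25, n = 6
h = (b - a)/n = 0.333333

Simpson's rule: (h/3)[f(x₀) + 4f(x₁) + 2f(x₂) + ... + f(xₙ)]

x_0 = 0.2500, f(x_0) = 0.247404, coefficient = 1
x_1 = 0.5833, f(x_1) = 0.550809, coefficient = 4
x_2 = 0.9167, f(x_2) = 0.793578, coefficient = 2
x_3 = 1.2500, f(x_3) = 0.948985, coefficient = 4
x_4 = 1.5833, f(x_4) = 0.999921, coefficient = 2
x_5 = 1.9167, f(x_5) = 0.940781, coefficient = 4
x_6 = 2.2500, f(x_6) = 0.778073, coefficient = 1

I ≈ (0.333333/3) × 14.374773 = 1.597197
Exact value: 1.597086
Error: 0.000111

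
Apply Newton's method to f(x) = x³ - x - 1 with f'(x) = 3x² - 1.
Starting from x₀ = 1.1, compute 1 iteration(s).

f(x) = x³ - x - 1
f'(x) = 3x² - 1
x₀ = 1.1

Newton-Raphson formula: x_{n+1} = x_n - f(x_n)/f'(x_n)

Iteration 1:
  f(1.100000) = -0.769000
  f'(1.100000) = 2.630000
  x_1 = 1.100000 - (-0.769000)/2.630000 = 1.392395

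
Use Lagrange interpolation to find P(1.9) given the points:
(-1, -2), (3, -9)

Lagrange interpolation formula:
P(x) = Σ yᵢ × Lᵢ(x)
where Lᵢ(x) = Π_{j≠i} (x - xⱼ)/(xᵢ - xⱼ)

L_0(1.9) = (1.9 - 3)/(-1 - 3) = 0.275000
L_1(1.9) = (1.9 - (-1))/(3 - (-1)) = 0.725000

P(1.9) = (-2)×L_0(1.9) + (-9)×L_1(1.9)
P(1.9) = -7.075000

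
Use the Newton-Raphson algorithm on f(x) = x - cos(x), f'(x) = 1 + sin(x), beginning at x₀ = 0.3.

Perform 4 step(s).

f(x) = x - cos(x)
f'(x) = 1 + sin(x)
x₀ = 0.3

Newton-Raphson formula: x_{n+1} = x_n - f(x_n)/f'(x_n)

Iteration 1:
  f(0.300000) = -0.655336
  f'(0.300000) = 1.295520
  x_1 = 0.300000 - (-0.655336)/1.295520 = 0.805848
Iteration 2:
  f(0.805848) = 0.113349
  f'(0.805848) = 1.721418
  x_2 = 0.805848 - 0.113349/1.721418 = 0.740002
Iteration 3:
  f(0.740002) = 0.001535
  f'(0.740002) = 1.674289
  x_3 = 0.740002 - 0.001535/1.674289 = 0.739085
Iteration 4:
  f(0.739085) = 0.000000
  f'(0.739085) = 1.673612
  x_4 = 0.739085 - 0.000000/1.673612 = 0.739085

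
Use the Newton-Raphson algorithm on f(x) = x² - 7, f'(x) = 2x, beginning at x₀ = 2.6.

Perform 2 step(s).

f(x) = x² - 7
f'(x) = 2x
x₀ = 2.6

Newton-Raphson formula: x_{n+1} = x_n - f(x_n)/f'(x_n)

Iteration 1:
  f(2.600000) = -0.240000
  f'(2.600000) = 5.200000
  x_1 = 2.600000 - (-0.240000)/5.200000 = 2.646154
Iteration 2:
  f(2.646154) = 0.002130
  f'(2.646154) = 5.292308
  x_2 = 2.646154 - 0.002130/5.292308 = 2.645751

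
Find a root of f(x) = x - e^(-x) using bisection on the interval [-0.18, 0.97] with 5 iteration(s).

f(x) = x - e^(-x)
Initial interval: [-0.18, 0.97]

Iteration 1:
  c_1 = (-0.180000 + 0.970000)/2 = 0.395000
  f(c_1) = f(0.395000) = -0.278680
  f(a) × f(c) ≥ 0, new interval: [0.395000, 0.970000]
Iteration 2:
  c_2 = (0.395000 + 0.970000)/2 = 0.682500
  f(c_2) = f(0.682500) = 0.177148
  f(a) × f(c) < 0, new interval: [0.395000, 0.682500]
Iteration 3:
  c_3 = (0.395000 + 0.682500)/2 = 0.538750
  f(c_3) = f(0.538750) = -0.044727
  f(a) × f(c) ≥ 0, new interval: [0.538750, 0.682500]
Iteration 4:
  c_4 = (0.538750 + 0.682500)/2 = 0.610625
  f(c_4) = f(0.610625) = 0.067614
  f(a) × f(c) < 0, new interval: [0.538750, 0.610625]
Iteration 5:
  c_5 = (0.538750 + 0.610625)/2 = 0.574688
  f(c_5) = f(0.574688) = 0.011807
  f(a) × f(c) < 0, new interval: [0.538750, 0.574688]

After 5 iteration(s), the approximation is c_5 = 0.574688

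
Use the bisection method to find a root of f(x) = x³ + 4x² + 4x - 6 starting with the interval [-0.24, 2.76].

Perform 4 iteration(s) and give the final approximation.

f(x) = x³ + 4x² + 4x - 6
Initial interval: [-0.24, 2.76]

Iteration 1:
  c_1 = (-0.240000 + 2.760000)/2 = 1.260000
  f(c_1) = f(1.260000) = 7.390776
  f(a) × f(c) < 0, new interval: [-0.240000, 1.260000]
Iteration 2:
  c_2 = (-0.240000 + 1.260000)/2 = 0.510000
  f(c_2) = f(0.510000) = -2.786949
  f(a) × f(c) ≥ 0, new interval: [0.510000, 1.260000]
Iteration 3:
  c_3 = (0.510000 + 1.260000)/2 = 0.885000
  f(c_3) = f(0.885000) = 1.366054
  f(a) × f(c) < 0, new interval: [0.510000, 0.885000]
Iteration 4:
  c_4 = (0.510000 + 0.885000)/2 = 0.697500
  f(c_4) = f(0.697500) = -0.924637
  f(a) × f(c) ≥ 0, new interval: [0.697500, 0.885000]

After 4 iteration(s), the approximation is c_4 = 0.697500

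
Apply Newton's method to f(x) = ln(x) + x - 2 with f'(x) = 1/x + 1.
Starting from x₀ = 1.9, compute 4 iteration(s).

f(x) = ln(x) + x - 2
f'(x) = 1/x + 1
x₀ = 1.9

Newton-Raphson formula: x_{n+1} = x_n - f(x_n)/f'(x_n)

Iteration 1:
  f(1.900000) = 0.541854
  f'(1.900000) = 1.526316
  x_1 = 1.900000 - 0.541854/1.526316 = 1.544992
Iteration 2:
  f(1.544992) = -0.019989
  f'(1.544992) = 1.647252
  x_2 = 1.544992 - (-0.019989)/1.647252 = 1.557127
Iteration 3:
  f(1.557127) = -0.000031
  f'(1.557127) = 1.642208
  x_3 = 1.557127 - (-0.000031)/1.642208 = 1.557146
Iteration 4:
  f(1.557146) = 0.000000
  f'(1.557146) = 1.642201
  x_4 = 1.557146 - 0.000000/1.642201 = 1.557146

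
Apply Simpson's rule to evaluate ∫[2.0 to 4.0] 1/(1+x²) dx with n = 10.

f(x) = 1/(1+x²)
a = 2.0, b = 4.0, n = 10
h = (b - a)/n = 0.200000

Simpson's rule: (h/3)[f(x₀) + 4f(x₁) + 2f(x₂) + ... + f(xₙ)]

x_0 = 2.0000, f(x_0) = 0.200000, coefficient = 1
x_1 = 2.2000, f(x_1) = 0.171233, coefficient = 4
x_2 = 2.4000, f(x_2) = 0.147929, coefficient = 2
x_3 = 2.6000, f(x_3) = 0.128866, coefficient = 4
x_4 = 2.8000, f(x_4) = 0.113122, coefficient = 2
x_5 = 3.0000, f(x_5) = 0.100000, coefficient = 4
x_6 = 3.2000, f(x_6) = 0.088968, coefficient = 2
x_7 = 3.4000, f(x_7) = 0.079618, coefficient = 4
x_8 = 3.6000, f(x_8) = 0.071633, coefficient = 2
x_9 = 3.8000, f(x_9) = 0.064767, coefficient = 4
x_10 = 4.0000, f(x_10) = 0.058824, coefficient = 1

I ≈ (0.200000/3) × 3.280062 = 0.218671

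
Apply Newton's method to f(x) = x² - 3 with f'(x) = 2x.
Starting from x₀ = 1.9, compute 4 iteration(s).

f(x) = x² - 3
f'(x) = 2x
x₀ = 1.9

Newton-Raphson formula: x_{n+1} = x_n - f(x_n)/f'(x_n)

Iteration 1:
  f(1.900000) = 0.610000
  f'(1.900000) = 3.800000
  x_1 = 1.900000 - 0.610000/3.800000 = 1.739474
Iteration 2:
  f(1.739474) = 0.025769
  f'(1.739474) = 3.478947
  x_2 = 1.739474 - 0.025769/3.478947 = 1.732067
Iteration 3:
  f(1.732067) = 0.000055
  f'(1.732067) = 3.464133
  x_3 = 1.732067 - 0.000055/3.464133 = 1.732051
Iteration 4:
  f(1.732051) = 0.000000
  f'(1.732051) = 3.464102
  x_4 = 1.732051 - 0.000000/3.464102 = 1.732051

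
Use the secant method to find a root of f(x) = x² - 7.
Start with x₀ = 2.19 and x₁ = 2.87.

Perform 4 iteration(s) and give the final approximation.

f(x) = x² - 7
x₀ = 2.19, x₁ = 2.87

Secant formula: x_{n+1} = x_n - f(x_n)(x_n - x_{n-1})/(f(x_n) - f(x_{n-1}))

Iteration 1:
  f(2.190000) = -2.203900
  f(2.870000) = 1.236900
  x_2 = 2.870000 - 1.236900×(2.870000 - 2.190000)/(1.236900 - (-2.203900))
       = 2.625553
Iteration 2:
  f(2.870000) = 1.236900
  f(2.625553) = -0.106470
  x_3 = 2.625553 - (-0.106470)×(2.625553 - 2.870000)/(-0.106470 - 1.236900)
       = 2.644927
Iteration 3:
  f(2.625553) = -0.106470
  f(2.644927) = -0.004361
  x_4 = 2.644927 - (-0.004361)×(2.644927 - 2.625553)/(-0.004361 - (-0.106470))
       = 2.645754
Iteration 4:
  f(2.644927) = -0.004361
  f(2.645754) = 0.000017
  x_5 = 2.645754 - 0.000017×(2.645754 - 2.644927)/(0.000017 - (-0.004361))
       = 2.645751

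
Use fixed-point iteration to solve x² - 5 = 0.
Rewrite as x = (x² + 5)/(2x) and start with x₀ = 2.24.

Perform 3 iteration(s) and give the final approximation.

Equation: x² - 5 = 0
Fixed-point form: x = (x² + 5)/(2x)
x₀ = 2.24

x_1 = g(2.240000) = 2.236071
x_2 = g(2.236071) = 2.236068
x_3 = g(2.236068) = 2.236068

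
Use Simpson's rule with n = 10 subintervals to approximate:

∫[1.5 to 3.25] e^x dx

f(x) = e^x
a = 1.5, b = 3.25, n = 10
h = (b - a)/n = 0.175000

Simpson's rule: (h/3)[f(x₀) + 4f(x₁) + 2f(x₂) + ... + f(xₙ)]

x_0 = 1.5000, f(x_0) = 4.481689, coefficient = 1
x_1 = 1.6750, f(x_1) = 5.338795, coefficient = 4
x_2 = 1.8500, f(x_2) = 6.359820, coefficient = 2
x_3 = 2.0250, f(x_3) = 7.576111, coefficient = 4
x_4 = 2.2000, f(x_4) = 9.025013, coefficient = 2
x_5 = 2.3750, f(x_5) = 10.751013, coefficient = 4
x_6 = 2.5500, f(x_6) = 12.807104, coefficient = 2
x_7 = 2.7250, f(x_7) = 15.256414, coefficient = 4
x_8 = 2.9000, f(x_8) = 18.174145, coefficient = 2
x_9 = 3.0750, f(x_9) = 21.649882, coefficient = 4
x_10 = 3.2500, f(x_10) = 25.790340, coefficient = 1

I ≈ (0.175000/3) × 365.293054 = 21.308761
Exact value: 21.308651
Error: 0.000111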